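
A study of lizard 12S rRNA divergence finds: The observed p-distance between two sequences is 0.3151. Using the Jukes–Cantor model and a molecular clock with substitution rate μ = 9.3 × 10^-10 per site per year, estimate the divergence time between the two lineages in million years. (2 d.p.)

219.74

d = −(3/4) ln(1 − 4p/3) = −0.75 ln(1 − 0.420133) = −0.75 ln(0.579867)
  = −0.75 × (-0.544957) = 0.408718 substitutions/site.
Under a molecular clock d = 2μt, so t = d/(2μ) = 0.408718 / (2 × 9.3 × 10^-10) = 219.74 million years.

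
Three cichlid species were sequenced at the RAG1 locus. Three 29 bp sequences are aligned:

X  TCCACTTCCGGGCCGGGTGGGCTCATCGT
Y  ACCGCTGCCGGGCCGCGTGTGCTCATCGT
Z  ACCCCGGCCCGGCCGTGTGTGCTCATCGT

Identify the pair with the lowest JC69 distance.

Y and Z

X–Y: 5/29 differ, p = 0.172, d = 0.196.
X–Z: 7/29 differ, p = 0.241, d = 0.291.
Y–Z: 4/29 differ, p = 0.138, d = 0.152.
The smallest distance is between Y and Z.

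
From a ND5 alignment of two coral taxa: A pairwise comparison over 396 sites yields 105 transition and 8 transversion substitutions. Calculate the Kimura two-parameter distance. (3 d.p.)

0.410

P = 105/396 ≈ 0.265152 and Q = 8/396 ≈ 0.020202.
Under the Kimura two-parameter model, d = −½ ln(1 − 2P − Q) − ¼ ln(1 − 2Q).
1 − 2P − Q = 0.449494, giving −½ ln(0.449494) = 0.399816.
1 − 2Q = 0.959596, giving −¼ ln(0.959596) = 0.010311.
d = 0.399816 + 0.010311 = 0.410127.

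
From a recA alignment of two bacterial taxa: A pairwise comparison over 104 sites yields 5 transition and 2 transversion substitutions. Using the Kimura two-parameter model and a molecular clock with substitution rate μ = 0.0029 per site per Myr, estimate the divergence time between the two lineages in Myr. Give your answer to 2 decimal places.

P = 5/104 ≈ 0.048077 and Q = 2/104 ≈ 0.019231.
Under the Kimura two-parameter model, d = −½ ln(1 − 2P − Q) − ¼ ln(1 − 2Q).
1 − 2P − Q = 0.884615, giving −½ ln(0.884615) = 0.061301.
1 − 2Q = 0.961538, giving −¼ ln(0.961538) = 0.009805.
d = 0.061301 + 0.009805 = 0.071106.
Under a molecular clock d = 2μt, so t = d/(2μ) = 0.071106 / (2 × 0.0029) = 12.26 Myr.

12.26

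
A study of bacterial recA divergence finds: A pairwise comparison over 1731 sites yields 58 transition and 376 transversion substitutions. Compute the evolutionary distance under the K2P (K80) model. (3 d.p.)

0.310

P = 58/1731 ≈ 0.033507 and Q = 376/1731 ≈ 0.217215.
Under the Kimura two-parameter model, d = −½ ln(1 − 2P − Q) − ¼ ln(1 − 2Q).
1 − 2P − Q = 0.715771, giving −½ ln(0.715771) = 0.167197.
1 − 2Q = 0.56557, giving −¼ ln(0.56557) = 0.142480.
d = 0.167197 + 0.142480 = 0.309677.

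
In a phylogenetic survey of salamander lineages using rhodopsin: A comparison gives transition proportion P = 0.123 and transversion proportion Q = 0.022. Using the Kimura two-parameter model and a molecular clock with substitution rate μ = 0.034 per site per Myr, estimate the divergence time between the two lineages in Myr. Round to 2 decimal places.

2.46

Under the Kimura two-parameter model, d = −½ ln(1 − 2P − Q) − ¼ ln(1 − 2Q).
1 − 2P − Q = 0.732, giving −½ ln(0.732) = 0.155987.
1 − 2Q = 0.956, giving −¼ ln(0.956) = 0.011249.
d = 0.155987 + 0.011249 = 0.167236.
Under a molecular clock d = 2μt, so t = d/(2μ) = 0.167236 / (2 × 0.034) = 2.46 Myr.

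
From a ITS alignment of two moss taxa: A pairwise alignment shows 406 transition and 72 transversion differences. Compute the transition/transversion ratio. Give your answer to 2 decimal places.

R = 406/72 = 5.638888… ≈ 5.64 (to 2 d.p.).

5.64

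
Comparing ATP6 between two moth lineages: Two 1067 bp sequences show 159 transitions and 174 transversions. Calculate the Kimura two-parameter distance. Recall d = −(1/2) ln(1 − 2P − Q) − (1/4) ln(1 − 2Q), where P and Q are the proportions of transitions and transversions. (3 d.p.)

0.408

P = 159/1067 ≈ 0.149016 and Q = 174/1067 ≈ 0.163074.
Under the Kimura two-parameter model, d = −½ ln(1 − 2P − Q) − ¼ ln(1 − 2Q).
1 − 2P − Q = 0.538894, giving −½ ln(0.538894) = 0.309118.
1 − 2Q = 0.673852, giving −¼ ln(0.673852) = 0.098686.
d = 0.309118 + 0.098686 = 0.407804.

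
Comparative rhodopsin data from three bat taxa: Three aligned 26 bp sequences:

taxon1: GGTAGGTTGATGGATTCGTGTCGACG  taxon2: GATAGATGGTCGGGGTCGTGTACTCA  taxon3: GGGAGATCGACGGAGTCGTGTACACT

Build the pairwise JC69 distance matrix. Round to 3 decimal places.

taxon1–taxon2: 11/26 sites differ → p ≈ 0.423077, d = −0.75 ln(1 − 0.564103) = 0.622762 ≈ 0.623.
taxon1–taxon3: 8/26 sites differ → p ≈ 0.307692, d = −0.75 ln(1 − 0.410256) = 0.396050 ≈ 0.396.
taxon2–taxon3: 7/26 sites differ → p ≈ 0.269231, d = −0.75 ln(1 − 0.358975) = 0.333515 ≈ 0.334.

d(taxon1,taxon2) = 0.623, d(taxon1,taxon3) = 0.396, d(taxon2,taxon3) = 0.334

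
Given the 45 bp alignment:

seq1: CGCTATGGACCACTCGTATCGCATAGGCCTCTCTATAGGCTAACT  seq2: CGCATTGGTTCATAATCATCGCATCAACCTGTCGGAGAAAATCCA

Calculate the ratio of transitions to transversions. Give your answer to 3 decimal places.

0.600

Transitions are A↔G and C↔T; transversions are all other mismatches.
Transitions: 9. Transversions: 15.
R = 9/15 = 0.600.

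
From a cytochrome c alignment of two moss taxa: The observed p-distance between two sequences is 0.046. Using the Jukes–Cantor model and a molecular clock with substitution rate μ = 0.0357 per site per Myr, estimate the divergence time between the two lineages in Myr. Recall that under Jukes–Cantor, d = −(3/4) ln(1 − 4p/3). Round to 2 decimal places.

0.66

d = −(3/4) ln(1 − 4p/3) = −0.75 ln(1 − 0.061333) = −0.75 ln(0.938667)
  = −0.75 × (-0.063294) = 0.047471 substitutions/site.
Under a molecular clock d = 2μt, so t = d/(2μ) = 0.047471 / (2 × 0.0357) = 0.66 Myr.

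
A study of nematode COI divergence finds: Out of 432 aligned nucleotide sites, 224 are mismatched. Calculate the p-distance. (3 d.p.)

0.519

p = 224/432 = 0.518518… ≈ 0.519 (to 3 d.p.).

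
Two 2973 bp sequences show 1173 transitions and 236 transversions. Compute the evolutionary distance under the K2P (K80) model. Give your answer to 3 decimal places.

1.058

P = 1173/2973 ≈ 0.394551 and Q = 236/2973 ≈ 0.079381.
Under the Kimura two-parameter model, d = −½ ln(1 − 2P − Q) − ¼ ln(1 − 2Q).
1 − 2P − Q = 0.131517, giving −½ ln(0.131517) = 1.014310.
1 − 2Q = 0.841238, giving −¼ ln(0.841238) = 0.043220.
d = 1.014310 + 0.043220 = 1.057530.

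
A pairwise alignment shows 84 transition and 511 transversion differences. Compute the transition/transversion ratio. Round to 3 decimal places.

0.164

R = 84/511 = 0.164383… ≈ 0.164 (to 3 d.p.).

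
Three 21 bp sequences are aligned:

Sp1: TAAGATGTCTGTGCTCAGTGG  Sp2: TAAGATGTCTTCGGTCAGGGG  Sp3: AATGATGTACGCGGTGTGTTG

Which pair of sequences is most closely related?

Sp1–Sp2: 4/21 differ, p = 0.190, d = 0.220.
Sp1–Sp3: 9/21 differ, p = 0.429, d = 0.635.
Sp2–Sp3: 9/21 differ, p = 0.429, d = 0.635.
The smallest distance is between Sp1 and Sp2.

Sp1 and Sp2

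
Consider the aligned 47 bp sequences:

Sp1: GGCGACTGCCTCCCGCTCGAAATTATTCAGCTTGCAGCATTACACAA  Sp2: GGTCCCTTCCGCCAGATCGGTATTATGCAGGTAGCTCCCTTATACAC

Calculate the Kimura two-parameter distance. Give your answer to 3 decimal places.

0.504

Of 47 sites, 3 differences are transitions and 14 are transversions, so P = 3/47 ≈ 0.06383 and Q = 14/47 ≈ 0.297872.
Under the Kimura two-parameter model, d = −½ ln(1 − 2P − Q) − ¼ ln(1 − 2Q).
1 − 2P − Q = 0.574468, giving −½ ln(0.574468) = 0.277155.
1 − 2Q = 0.404256, giving −¼ ln(0.404256) = 0.226427.
d = 0.277155 + 0.226427 = 0.503582.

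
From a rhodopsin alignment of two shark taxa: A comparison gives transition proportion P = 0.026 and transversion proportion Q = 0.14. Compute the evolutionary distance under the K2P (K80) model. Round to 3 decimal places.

Under the Kimura two-parameter model, d = −½ ln(1 − 2P − Q) − ¼ ln(1 − 2Q).
1 − 2P − Q = 0.808, giving −½ ln(0.808) = 0.106597.
1 − 2Q = 0.72, giving −¼ ln(0.72) = 0.082126.
d = 0.106597 + 0.082126 = 0.188723.

0.189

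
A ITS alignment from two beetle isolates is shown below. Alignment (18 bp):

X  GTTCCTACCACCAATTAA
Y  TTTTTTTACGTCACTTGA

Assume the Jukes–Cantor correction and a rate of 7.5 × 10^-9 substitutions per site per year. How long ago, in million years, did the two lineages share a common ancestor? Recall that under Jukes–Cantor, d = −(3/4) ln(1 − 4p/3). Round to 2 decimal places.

The sequences differ at 9 of 18 sites (1, 4, 5, 7, 8, 10, 11, 14, 17), so p = 9/18 = 0.5.
d = −(3/4) ln(1 − 4p/3) = −0.75 ln(1 − 0.666667) = −0.75 ln(0.333333)
  = −0.75 × (-1.098613) = 0.823960 substitutions/site.
Under a molecular clock d = 2μt, so t = d/(2μ) = 0.823960 / (2 × 7.5 × 10^-9) = 54.93 million years.

54.93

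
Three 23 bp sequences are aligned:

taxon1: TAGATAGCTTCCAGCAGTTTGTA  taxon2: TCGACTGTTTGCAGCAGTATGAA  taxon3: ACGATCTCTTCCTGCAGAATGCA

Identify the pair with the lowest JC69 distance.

taxon1 and taxon2

taxon1–taxon2: 7/23 differ, p = 0.304, d = 0.390.
taxon1–taxon3: 8/23 differ, p = 0.348, d = 0.467.
taxon2–taxon3: 9/23 differ, p = 0.391, d = 0.553.
The smallest distance is between taxon1 and taxon2.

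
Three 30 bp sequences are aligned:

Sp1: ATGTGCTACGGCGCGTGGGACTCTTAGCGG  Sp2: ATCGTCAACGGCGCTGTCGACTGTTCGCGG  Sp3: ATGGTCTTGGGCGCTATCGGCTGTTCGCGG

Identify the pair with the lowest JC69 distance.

Sp2 and Sp3

Sp1–Sp2: 10/30 differ, p = 0.333, d = 0.441.
Sp1–Sp3: 11/30 differ, p = 0.367, d = 0.503.
Sp2–Sp3: 6/30 differ, p = 0.200, d = 0.233.
The smallest distance is between Sp2 and Sp3.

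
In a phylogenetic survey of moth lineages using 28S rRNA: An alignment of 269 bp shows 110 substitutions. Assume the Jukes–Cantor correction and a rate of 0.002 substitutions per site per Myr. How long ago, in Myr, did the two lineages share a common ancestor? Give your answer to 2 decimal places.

147.74

p = 110/269 ≈ 0.408922.
d = −(3/4) ln(1 − 4p/3) = −0.75 ln(1 − 0.545229) = −0.75 ln(0.454771)
  = −0.75 × (-0.787961) = 0.590971 substitutions/site.
Under a molecular clock d = 2μt, so t = d/(2μ) = 0.590971 / (2 × 0.002) = 147.74 Myr.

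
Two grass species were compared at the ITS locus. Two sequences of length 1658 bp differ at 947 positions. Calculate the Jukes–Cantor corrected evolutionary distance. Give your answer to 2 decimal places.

1.08

p = 947/1658 ≈ 0.57117.
d = −(3/4) ln(1 − 4p/3) = −0.75 ln(1 − 0.76156) = −0.75 ln(0.23844)
  = −0.75 × (-1.433638) = 1.075229 substitutions/site.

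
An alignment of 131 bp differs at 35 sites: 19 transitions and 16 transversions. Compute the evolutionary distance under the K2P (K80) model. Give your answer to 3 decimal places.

P = 19/131 ≈ 0.145038 and Q = 16/131 ≈ 0.122137.
Under the Kimura two-parameter model, d = −½ ln(1 − 2P − Q) − ¼ ln(1 − 2Q).
1 − 2P − Q = 0.587787, giving −½ ln(0.587787) = 0.265695.
1 − 2Q = 0.755726, giving −¼ ln(0.755726) = 0.070019.
d = 0.265695 + 0.070019 = 0.335714.

0.336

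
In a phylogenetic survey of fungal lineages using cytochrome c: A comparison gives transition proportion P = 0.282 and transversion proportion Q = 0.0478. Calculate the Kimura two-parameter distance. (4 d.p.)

0.4982

Under the Kimura two-parameter model, d = −½ ln(1 − 2P − Q) − ¼ ln(1 − 2Q).
1 − 2P − Q = 0.3882, giving −½ ln(0.3882) = 0.473117.
1 − 2Q = 0.9044, giving −¼ ln(0.9044) = 0.025121.
d = 0.473117 + 0.025121 = 0.498238.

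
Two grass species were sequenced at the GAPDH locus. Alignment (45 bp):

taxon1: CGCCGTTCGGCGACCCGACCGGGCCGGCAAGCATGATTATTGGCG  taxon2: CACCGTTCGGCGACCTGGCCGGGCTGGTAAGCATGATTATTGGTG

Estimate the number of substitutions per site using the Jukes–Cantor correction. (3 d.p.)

0.147

The sequences differ at 6 of 45 sites (2, 16, 18, 25, 28, 44), so p = 6/45 ≈ 0.133333.
d = −(3/4) ln(1 − 4p/3) = −0.75 ln(1 − 0.177777) = −0.75 ln(0.822223)
  = −0.75 × (-0.195744) = 0.146808 substitutions/site.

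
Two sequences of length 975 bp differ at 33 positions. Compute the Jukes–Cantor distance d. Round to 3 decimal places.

0.035

p = 33/975 ≈ 0.033846.
d = −(3/4) ln(1 − 4p/3) = −0.75 ln(1 − 0.045128) = −0.75 ln(0.954872)
  = −0.75 × (-0.046178) = 0.034634 substitutions/site.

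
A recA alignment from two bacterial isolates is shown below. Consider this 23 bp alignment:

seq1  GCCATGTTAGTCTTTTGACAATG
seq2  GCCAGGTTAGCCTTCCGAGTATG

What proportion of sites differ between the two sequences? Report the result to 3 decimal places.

The sequences differ at 6 of 23 positions (sites 5, 11, 15, 16, 19, 20).
p = 6/23 = 0.260869… ≈ 0.261 (to 3 d.p.).

0.261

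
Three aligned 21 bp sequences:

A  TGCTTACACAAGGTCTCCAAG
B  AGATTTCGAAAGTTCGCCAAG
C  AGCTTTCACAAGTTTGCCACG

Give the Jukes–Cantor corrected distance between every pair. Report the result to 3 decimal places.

d(A,B) = 0.441, d(A,C) = 0.360, d(B,C) = 0.286

A–B: 7/21 sites differ → p ≈ 0.333333, d = −0.75 ln(1 − 0.444444) = 0.440839 ≈ 0.441.
A–C: 6/21 sites differ → p ≈ 0.285714, d = −0.75 ln(1 − 0.380952) = 0.359679 ≈ 0.360.
B–C: 5/21 sites differ → p ≈ 0.238095, d = −0.75 ln(1 − 0.31746) = 0.286451 ≈ 0.286.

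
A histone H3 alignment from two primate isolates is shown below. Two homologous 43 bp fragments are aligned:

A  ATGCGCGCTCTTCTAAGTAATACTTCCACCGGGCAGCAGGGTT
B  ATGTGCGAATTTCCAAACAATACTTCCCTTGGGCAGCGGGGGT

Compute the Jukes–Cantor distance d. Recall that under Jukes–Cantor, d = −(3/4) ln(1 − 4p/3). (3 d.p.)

0.349

The sequences differ at 12 of 43 sites, so p = 12/43 ≈ 0.27907.
d = −(3/4) ln(1 − 4p/3) = −0.75 ln(1 − 0.372093) = −0.75 ln(0.627907)
  = −0.75 × (-0.465363) = 0.349022 substitutions/site.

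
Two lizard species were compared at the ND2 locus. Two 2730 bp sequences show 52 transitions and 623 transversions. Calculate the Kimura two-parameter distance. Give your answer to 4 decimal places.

P = 52/2730 ≈ 0.019048 and Q = 623/2730 ≈ 0.228205.
Under the Kimura two-parameter model, d = −½ ln(1 − 2P − Q) − ¼ ln(1 − 2Q).
1 − 2P − Q = 0.733699, giving −½ ln(0.733699) = 0.154828.
1 − 2Q = 0.54359, giving −¼ ln(0.54359) = 0.152390.
d = 0.154828 + 0.152390 = 0.307218.

0.3072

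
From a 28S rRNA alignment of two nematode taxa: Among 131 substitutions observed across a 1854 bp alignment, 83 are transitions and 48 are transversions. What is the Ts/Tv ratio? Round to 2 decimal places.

R = 83/48 = 1.729166… ≈ 1.73 (to 2 d.p.).

1.73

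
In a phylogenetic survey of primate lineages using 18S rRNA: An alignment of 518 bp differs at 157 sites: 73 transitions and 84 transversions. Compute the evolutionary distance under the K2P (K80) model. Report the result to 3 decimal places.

0.392

P = 73/518 ≈ 0.140927 and Q = 84/518 ≈ 0.162162.
Under the Kimura two-parameter model, d = −½ ln(1 − 2P − Q) − ¼ ln(1 − 2Q).
1 − 2P − Q = 0.555984, giving −½ ln(0.555984) = 0.293508.
1 − 2Q = 0.675676, giving −¼ ln(0.675676) = 0.098010.
d = 0.293508 + 0.098010 = 0.391518.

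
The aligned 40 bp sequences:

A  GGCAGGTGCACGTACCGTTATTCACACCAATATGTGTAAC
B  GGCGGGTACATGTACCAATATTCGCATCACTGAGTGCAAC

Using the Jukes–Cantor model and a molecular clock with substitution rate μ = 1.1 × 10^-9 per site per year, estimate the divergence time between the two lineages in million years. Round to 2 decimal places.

The sequences differ at 11 of 40 sites, so p = 11/40 = 0.275.
d = −(3/4) ln(1 − 4p/3) = −0.75 ln(1 − 0.366667) = −0.75 ln(0.633333)
  = −0.75 × (-0.456759) = 0.342569 substitutions/site.
Under a molecular clock d = 2μt, so t = d/(2μ) = 0.342569 / (2 × 1.1 × 10^-9) = 155.71 million years.

155.71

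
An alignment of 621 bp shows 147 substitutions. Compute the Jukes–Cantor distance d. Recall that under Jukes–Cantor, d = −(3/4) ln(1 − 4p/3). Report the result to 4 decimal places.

p = 147/621 ≈ 0.236715.
d = −(3/4) ln(1 − 4p/3) = −0.75 ln(1 − 0.31562) = −0.75 ln(0.68438)
  = −0.75 × (-0.379242) = 0.284432 substitutions/site.

0.2844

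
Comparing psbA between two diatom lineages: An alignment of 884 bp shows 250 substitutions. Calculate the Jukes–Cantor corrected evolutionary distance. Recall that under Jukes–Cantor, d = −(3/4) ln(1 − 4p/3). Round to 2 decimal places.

p = 250/884 ≈ 0.282805.
d = −(3/4) ln(1 − 4p/3) = −0.75 ln(1 − 0.377073) = −0.75 ln(0.622927)
  = −0.75 × (-0.473326) = 0.354995 substitutions/site.

0.35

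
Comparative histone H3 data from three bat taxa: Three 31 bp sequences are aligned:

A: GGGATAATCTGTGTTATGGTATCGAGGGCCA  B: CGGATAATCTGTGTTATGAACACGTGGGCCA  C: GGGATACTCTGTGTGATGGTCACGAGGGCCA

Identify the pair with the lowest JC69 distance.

A–B: 6/31 differ, p = 0.194, d = 0.224.
A–C: 4/31 differ, p = 0.129, d = 0.142.
B–C: 6/31 differ, p = 0.194, d = 0.224.
The smallest distance is between A and C.

A and C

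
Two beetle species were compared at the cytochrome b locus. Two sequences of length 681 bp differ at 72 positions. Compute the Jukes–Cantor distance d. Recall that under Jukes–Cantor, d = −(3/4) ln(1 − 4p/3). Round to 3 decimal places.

0.114

p = 72/681 ≈ 0.105727.
d = −(3/4) ln(1 − 4p/3) = −0.75 ln(1 − 0.140969) = −0.75 ln(0.859031)
  = −0.75 × (-0.151950) = 0.113963 substitutions/site.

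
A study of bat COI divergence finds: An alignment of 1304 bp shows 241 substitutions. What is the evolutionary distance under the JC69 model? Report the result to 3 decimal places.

p = 241/1304 ≈ 0.184816.
d = −(3/4) ln(1 − 4p/3) = −0.75 ln(1 − 0.246421) = −0.75 ln(0.753579)
  = −0.75 × (-0.282921) = 0.212191 substitutions/site.

0.212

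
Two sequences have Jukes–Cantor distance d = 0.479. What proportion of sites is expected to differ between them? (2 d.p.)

p = (3/4)(1 − e^(−4d/3)) = 0.75 × (1 − e^(-0.638667)) = 0.75 × (1 − 0.527996) = 0.354003.

0.35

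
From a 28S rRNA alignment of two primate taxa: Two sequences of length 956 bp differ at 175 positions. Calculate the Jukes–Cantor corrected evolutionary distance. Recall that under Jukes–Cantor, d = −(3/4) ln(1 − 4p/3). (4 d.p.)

p = 175/956 ≈ 0.183054.
d = −(3/4) ln(1 − 4p/3) = −0.75 ln(1 − 0.244072) = −0.75 ln(0.755928)
  = −0.75 × (-0.279809) = 0.209857 substitutions/site.

0.2099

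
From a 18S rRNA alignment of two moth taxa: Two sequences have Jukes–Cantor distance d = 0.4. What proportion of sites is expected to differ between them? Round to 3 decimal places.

0.310

p = (3/4)(1 − e^(−4d/3)) = 0.75 × (1 − e^(-0.533333)) = 0.75 × (1 − 0.586646) = 0.310016.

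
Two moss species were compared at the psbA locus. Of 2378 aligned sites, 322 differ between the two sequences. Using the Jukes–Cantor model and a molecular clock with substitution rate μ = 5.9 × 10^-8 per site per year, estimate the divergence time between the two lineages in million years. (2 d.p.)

p = 322/2378 ≈ 0.135408.
d = −(3/4) ln(1 − 4p/3) = −0.75 ln(1 − 0.180544) = −0.75 ln(0.819456)
  = −0.75 × (-0.199115) = 0.149336 substitutions/site.
Under a molecular clock d = 2μt, so t = d/(2μ) = 0.149336 / (2 × 5.9 × 10^-8) = 1.27 million years.

1.27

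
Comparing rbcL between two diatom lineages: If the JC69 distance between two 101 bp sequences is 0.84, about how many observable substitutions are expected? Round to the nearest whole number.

Invert JC69: p = (3/4)(1 − e^(−4d/3)) = 0.75 × (1 − e^(-1.12)) = 0.75 × (1 − 0.326280) = 0.505290.
Expected differing sites = pL ≈ 0.505290 × 101 = 51.03429 ≈ 51.

51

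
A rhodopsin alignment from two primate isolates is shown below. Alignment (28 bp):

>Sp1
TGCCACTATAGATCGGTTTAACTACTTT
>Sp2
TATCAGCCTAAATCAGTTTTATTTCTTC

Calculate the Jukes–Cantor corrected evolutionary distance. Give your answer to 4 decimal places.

0.5565

The sequences differ at 11 of 28 sites, so p = 11/28 ≈ 0.392857.
d = −(3/4) ln(1 − 4p/3) = −0.75 ln(1 − 0.523809) = −0.75 ln(0.476191)
  = −0.75 × (-0.741936) = 0.556452 substitutions/site.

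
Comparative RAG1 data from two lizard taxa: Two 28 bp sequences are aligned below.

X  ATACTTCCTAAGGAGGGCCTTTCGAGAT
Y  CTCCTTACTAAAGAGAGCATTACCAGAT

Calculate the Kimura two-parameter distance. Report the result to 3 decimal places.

0.361

Of 28 sites, 2 differences are transitions and 6 are transversions, so P = 2/28 ≈ 0.071429 and Q = 6/28 ≈ 0.214286.
Under the Kimura two-parameter model, d = −½ ln(1 − 2P − Q) − ¼ ln(1 − 2Q).
1 − 2P − Q = 0.642856, giving −½ ln(0.642856) = 0.220917.
1 − 2Q = 0.571428, giving −¼ ln(0.571428) = 0.139904.
d = 0.220917 + 0.139904 = 0.360821.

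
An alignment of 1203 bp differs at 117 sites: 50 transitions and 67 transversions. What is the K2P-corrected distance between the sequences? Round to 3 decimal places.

0.104

P = 50/1203 ≈ 0.041563 and Q = 67/1203 ≈ 0.055694.
Under the Kimura two-parameter model, d = −½ ln(1 − 2P − Q) − ¼ ln(1 − 2Q).
1 − 2P − Q = 0.86118, giving −½ ln(0.86118) = 0.074726.
1 − 2Q = 0.888612, giving −¼ ln(0.888612) = 0.029524.
d = 0.074726 + 0.029524 = 0.104250.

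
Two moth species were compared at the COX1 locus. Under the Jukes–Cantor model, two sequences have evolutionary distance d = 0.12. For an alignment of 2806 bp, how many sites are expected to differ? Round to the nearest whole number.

Invert JC69: p = (3/4)(1 − e^(−4d/3)) = 0.75 × (1 − e^(-0.16)) = 0.75 × (1 − 0.852144) = 0.110892.
Expected differing sites = pL ≈ 0.110892 × 2806 = 311.162952 ≈ 311.

311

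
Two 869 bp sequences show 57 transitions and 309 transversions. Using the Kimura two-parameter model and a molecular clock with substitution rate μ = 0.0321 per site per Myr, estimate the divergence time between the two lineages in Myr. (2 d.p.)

P = 57/869 ≈ 0.065593 and Q = 309/869 ≈ 0.355581.
Under the Kimura two-parameter model, d = −½ ln(1 − 2P − Q) − ¼ ln(1 − 2Q).
1 − 2P − Q = 0.513233, giving −½ ln(0.513233) = 0.333513.
1 − 2Q = 0.288838, giving −¼ ln(0.288838) = 0.310472.
d = 0.333513 + 0.310472 = 0.643985.
Under a molecular clock d = 2μt, so t = d/(2μ) = 0.643985 / (2 × 0.0321) = 10.03 Myr.

10.03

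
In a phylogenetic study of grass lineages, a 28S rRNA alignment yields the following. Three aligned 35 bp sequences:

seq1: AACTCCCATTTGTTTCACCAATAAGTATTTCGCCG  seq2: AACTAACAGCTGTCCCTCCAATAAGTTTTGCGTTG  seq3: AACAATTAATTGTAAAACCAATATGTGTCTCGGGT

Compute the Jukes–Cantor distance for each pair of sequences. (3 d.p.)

d(seq1,seq2) = 0.407, d(seq1,seq3) = 0.572, d(seq2,seq3) = 0.705

seq1–seq2: 11/35 sites differ → p ≈ 0.314286, d = −0.75 ln(1 − 0.419048) = 0.407315 ≈ 0.407.
seq1–seq3: 14/35 sites differ → p = 0.4, d = −0.75 ln(1 − 0.533333) = 0.571605 ≈ 0.572.
seq2–seq3: 16/35 sites differ → p ≈ 0.457143, d = −0.75 ln(1 − 0.609524) = 0.705292 ≈ 0.705.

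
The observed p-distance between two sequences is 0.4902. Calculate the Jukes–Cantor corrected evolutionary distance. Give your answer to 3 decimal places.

0.795

d = −(3/4) ln(1 − 4p/3) = −0.75 ln(1 − 0.6536) = −0.75 ln(0.3464)
  = −0.75 × (-1.060161) = 0.795121 substitutions/site.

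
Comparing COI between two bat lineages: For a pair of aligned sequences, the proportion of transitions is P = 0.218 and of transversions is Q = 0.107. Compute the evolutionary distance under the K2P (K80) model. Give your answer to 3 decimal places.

Under the Kimura two-parameter model, d = −½ ln(1 − 2P − Q) − ¼ ln(1 − 2Q).
1 − 2P − Q = 0.457, giving −½ ln(0.457) = 0.391536.
1 − 2Q = 0.786, giving −¼ ln(0.786) = 0.060200.
d = 0.391536 + 0.060200 = 0.451736.

0.452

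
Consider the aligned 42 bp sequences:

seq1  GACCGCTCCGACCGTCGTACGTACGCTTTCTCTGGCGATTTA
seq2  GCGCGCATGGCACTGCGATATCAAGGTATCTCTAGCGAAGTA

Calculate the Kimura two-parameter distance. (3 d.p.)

Of 42 sites, 3 differences are transitions and 17 are transversions, so P = 3/42 ≈ 0.071429 and Q = 17/42 ≈ 0.404762.
Under the Kimura two-parameter model, d = −½ ln(1 − 2P − Q) − ¼ ln(1 − 2Q).
1 − 2P − Q = 0.45238, giving −½ ln(0.45238) = 0.396616.
1 − 2Q = 0.190476, giving −¼ ln(0.190476) = 0.414557.
d = 0.396616 + 0.414557 = 0.811173.

0.811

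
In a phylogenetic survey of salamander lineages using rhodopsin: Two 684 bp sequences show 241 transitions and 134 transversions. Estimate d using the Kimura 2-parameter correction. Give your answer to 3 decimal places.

P = 241/684 ≈ 0.352339 and Q = 134/684 ≈ 0.195906.
Under the Kimura two-parameter model, d = −½ ln(1 − 2P − Q) − ¼ ln(1 − 2Q).
1 − 2P − Q = 0.099416, giving −½ ln(0.099416) = 1.154221.
1 − 2Q = 0.608188, giving −¼ ln(0.608188) = 0.124318.
d = 1.154221 + 0.124318 = 1.278539.

1.279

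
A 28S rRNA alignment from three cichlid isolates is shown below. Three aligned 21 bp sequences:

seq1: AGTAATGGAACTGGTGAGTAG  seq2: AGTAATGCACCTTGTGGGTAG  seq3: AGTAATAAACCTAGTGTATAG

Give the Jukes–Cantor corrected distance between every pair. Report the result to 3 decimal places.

seq1–seq2: 4/21 sites differ → p ≈ 0.190476, d = −0.75 ln(1 − 0.253968) = 0.219740 ≈ 0.220.
seq1–seq3: 6/21 sites differ → p ≈ 0.285714, d = −0.75 ln(1 − 0.380952) = 0.359679 ≈ 0.360.
seq2–seq3: 5/21 sites differ → p ≈ 0.238095, d = −0.75 ln(1 − 0.31746) = 0.286451 ≈ 0.286.

d(seq1,seq2) = 0.220, d(seq1,seq3) = 0.360, d(seq2,seq3) = 0.286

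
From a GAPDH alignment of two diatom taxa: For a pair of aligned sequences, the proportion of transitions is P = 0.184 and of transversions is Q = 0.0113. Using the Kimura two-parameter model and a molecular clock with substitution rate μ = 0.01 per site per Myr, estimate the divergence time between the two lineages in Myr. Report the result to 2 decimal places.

Under the Kimura two-parameter model, d = −½ ln(1 − 2P − Q) − ¼ ln(1 − 2Q).
1 − 2P − Q = 0.6207, giving −½ ln(0.6207) = 0.238454.
1 − 2Q = 0.9774, giving −¼ ln(0.9774) = 0.005715.
d = 0.238454 + 0.005715 = 0.244169.
Under a molecular clock d = 2μt, so t = d/(2μ) = 0.244169 / (2 × 0.01) = 12.21 Myr.

12.21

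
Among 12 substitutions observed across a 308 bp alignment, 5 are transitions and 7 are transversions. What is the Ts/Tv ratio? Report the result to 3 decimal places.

R = 5/7 = 0.714285… ≈ 0.714 (to 3 d.p.).

0.714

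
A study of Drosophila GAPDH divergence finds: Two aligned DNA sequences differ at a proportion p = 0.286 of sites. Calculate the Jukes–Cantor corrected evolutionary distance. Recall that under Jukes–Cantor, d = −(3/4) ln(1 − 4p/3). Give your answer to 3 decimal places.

0.360

d = −(3/4) ln(1 − 4p/3) = −0.75 ln(1 − 0.381333) = −0.75 ln(0.618667)
  = −0.75 × (-0.480188) = 0.360141 substitutions/site.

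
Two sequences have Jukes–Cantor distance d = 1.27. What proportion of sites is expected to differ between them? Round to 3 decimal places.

p = (3/4)(1 − e^(−4d/3)) = 0.75 × (1 − e^(-1.693333)) = 0.75 × (1 − 0.183906) = 0.612071.

0.612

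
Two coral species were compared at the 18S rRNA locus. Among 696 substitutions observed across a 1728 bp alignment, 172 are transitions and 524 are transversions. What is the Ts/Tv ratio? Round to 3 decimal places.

0.328

R = 172/524 = 0.328244… ≈ 0.328 (to 3 d.p.).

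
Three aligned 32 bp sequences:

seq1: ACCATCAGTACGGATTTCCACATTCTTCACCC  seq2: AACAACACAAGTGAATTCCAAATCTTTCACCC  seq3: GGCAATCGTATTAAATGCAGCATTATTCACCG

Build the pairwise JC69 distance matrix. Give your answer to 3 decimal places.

d(seq1,seq2) = 0.404, d(seq1,seq3) = 0.657, d(seq2,seq3) = 0.736

seq1–seq2: 10/32 sites differ → p = 0.3125, d = −0.75 ln(1 − 0.416667) = 0.404248 ≈ 0.404.
seq1–seq3: 14/32 sites differ → p = 0.4375, d = −0.75 ln(1 − 0.583333) = 0.656601 ≈ 0.657.
seq2–seq3: 15/32 sites differ → p = 0.46875, d = −0.75 ln(1 − 0.625) = 0.735622 ≈ 0.736.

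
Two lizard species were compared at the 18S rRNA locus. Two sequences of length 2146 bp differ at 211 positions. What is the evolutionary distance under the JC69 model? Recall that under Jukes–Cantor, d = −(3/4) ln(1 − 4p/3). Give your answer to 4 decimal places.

0.1054

p = 211/2146 ≈ 0.098322.
d = −(3/4) ln(1 − 4p/3) = −0.75 ln(1 − 0.131096) = −0.75 ln(0.868904)
  = −0.75 × (-0.140523) = 0.105392 substitutions/site.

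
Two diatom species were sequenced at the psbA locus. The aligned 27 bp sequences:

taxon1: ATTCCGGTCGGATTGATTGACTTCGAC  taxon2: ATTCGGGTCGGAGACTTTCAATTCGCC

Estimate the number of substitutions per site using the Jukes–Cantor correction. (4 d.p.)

The sequences differ at 8 of 27 sites (5, 13, 14, 15, 16, 19, 21, 26), so p = 8/27 ≈ 0.296296.
d = −(3/4) ln(1 − 4p/3) = −0.75 ln(1 − 0.395061) = −0.75 ln(0.604939)
  = −0.75 × (-0.502628) = 0.376971 substitutions/site.

0.3770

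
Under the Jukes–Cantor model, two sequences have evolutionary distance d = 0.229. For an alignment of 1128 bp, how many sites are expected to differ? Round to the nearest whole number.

Invert JC69: p = (3/4)(1 − e^(−4d/3)) = 0.75 × (1 − e^(-0.305333)) = 0.75 × (1 − 0.736878) = 0.197342.
Expected differing sites = pL ≈ 0.197342 × 1128 = 222.601776 ≈ 223.

223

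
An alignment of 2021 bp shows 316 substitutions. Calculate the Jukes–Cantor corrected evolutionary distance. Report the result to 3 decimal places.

0.175

p = 316/2021 ≈ 0.156358.
d = −(3/4) ln(1 − 4p/3) = −0.75 ln(1 − 0.208477) = −0.75 ln(0.791523)
  = −0.75 × (-0.233796) = 0.175347 substitutions/site.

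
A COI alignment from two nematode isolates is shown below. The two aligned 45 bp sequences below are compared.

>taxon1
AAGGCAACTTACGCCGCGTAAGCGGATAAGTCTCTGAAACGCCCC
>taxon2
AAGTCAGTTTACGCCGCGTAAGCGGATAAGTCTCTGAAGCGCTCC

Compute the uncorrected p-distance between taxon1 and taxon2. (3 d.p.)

The sequences differ at 5 of 45 positions (sites 4, 7, 8, 39, 43).
p = 5/45 = 0.111111… ≈ 0.111 (to 3 d.p.).

0.111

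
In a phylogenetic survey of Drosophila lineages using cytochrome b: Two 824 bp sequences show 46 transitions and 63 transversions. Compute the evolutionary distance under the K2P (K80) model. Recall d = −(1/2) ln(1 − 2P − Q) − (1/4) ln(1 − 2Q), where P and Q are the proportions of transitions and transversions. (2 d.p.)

0.15

P = 46/824 ≈ 0.055825 and Q = 63/824 ≈ 0.076456.
Under the Kimura two-parameter model, d = −½ ln(1 − 2P − Q) − ¼ ln(1 − 2Q).
1 − 2P − Q = 0.811894, giving −½ ln(0.811894) = 0.104193.
1 − 2Q = 0.847088, giving −¼ ln(0.847088) = 0.041488.
d = 0.104193 + 0.041488 = 0.145681.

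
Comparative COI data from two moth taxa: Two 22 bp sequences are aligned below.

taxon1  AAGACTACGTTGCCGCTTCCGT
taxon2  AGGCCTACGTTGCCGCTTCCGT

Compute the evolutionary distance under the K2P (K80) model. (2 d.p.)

Of 22 sites, 1 differences are transitions and 1 are transversions, so P = 1/22 ≈ 0.045455 and Q = 1/22 ≈ 0.045455.
Under the Kimura two-parameter model, d = −½ ln(1 − 2P − Q) − ¼ ln(1 − 2Q).
1 − 2P − Q = 0.863635, giving −½ ln(0.863635) = 0.073303.
1 − 2Q = 0.90909, giving −¼ ln(0.90909) = 0.023828.
d = 0.073303 + 0.023828 = 0.097131.

0.10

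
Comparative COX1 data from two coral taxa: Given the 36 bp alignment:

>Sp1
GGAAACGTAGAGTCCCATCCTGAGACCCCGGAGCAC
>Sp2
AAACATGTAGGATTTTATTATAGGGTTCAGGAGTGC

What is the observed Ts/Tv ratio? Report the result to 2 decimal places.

Transitions are A↔G and C↔T; transversions are all other mismatches.
Transitions: 16. Transversions: 3.
R = 16/3 = 5.333333… ≈ 5.33 (to 2 d.p.).

5.33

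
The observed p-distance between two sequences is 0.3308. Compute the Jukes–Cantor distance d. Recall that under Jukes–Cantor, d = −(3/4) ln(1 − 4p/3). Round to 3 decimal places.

d = −(3/4) ln(1 − 4p/3) = −0.75 ln(1 − 0.441067) = −0.75 ln(0.558933)
  = −0.75 × (-0.581726) = 0.436295 substitutions/site.

0.436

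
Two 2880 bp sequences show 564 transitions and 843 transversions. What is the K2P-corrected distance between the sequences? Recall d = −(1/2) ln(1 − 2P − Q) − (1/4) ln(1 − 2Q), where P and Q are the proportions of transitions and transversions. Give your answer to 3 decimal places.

P = 564/2880 ≈ 0.195833 and Q = 843/2880 ≈ 0.292708.
Under the Kimura two-parameter model, d = −½ ln(1 − 2P − Q) − ¼ ln(1 − 2Q).
1 − 2P − Q = 0.315626, giving −½ ln(0.315626) = 0.576599.
1 − 2Q = 0.414584, giving −¼ ln(0.414584) = 0.220120.
d = 0.576599 + 0.220120 = 0.796719.

0.797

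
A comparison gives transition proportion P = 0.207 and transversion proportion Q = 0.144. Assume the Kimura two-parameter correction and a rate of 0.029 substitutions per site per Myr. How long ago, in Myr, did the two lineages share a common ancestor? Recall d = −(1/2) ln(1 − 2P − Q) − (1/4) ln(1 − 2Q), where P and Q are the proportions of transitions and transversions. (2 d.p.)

Under the Kimura two-parameter model, d = −½ ln(1 − 2P − Q) − ¼ ln(1 − 2Q).
1 − 2P − Q = 0.442, giving −½ ln(0.442) = 0.408223.
1 − 2Q = 0.712, giving −¼ ln(0.712) = 0.084919.
d = 0.408223 + 0.084919 = 0.493142.
Under a molecular clock d = 2μt, so t = d/(2μ) = 0.493142 / (2 × 0.029) = 8.50 Myr.

8.50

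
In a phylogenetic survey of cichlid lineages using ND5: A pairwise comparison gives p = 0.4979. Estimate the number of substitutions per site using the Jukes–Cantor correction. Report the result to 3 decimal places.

d = −(3/4) ln(1 − 4p/3) = −0.75 ln(1 − 0.663867) = −0.75 ln(0.336133)
  = −0.75 × (-1.090248) = 0.817686 substitutions/site.

0.818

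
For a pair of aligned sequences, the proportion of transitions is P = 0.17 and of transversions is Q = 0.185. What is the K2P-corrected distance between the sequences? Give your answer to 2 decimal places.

Under the Kimura two-parameter model, d = −½ ln(1 − 2P − Q) − ¼ ln(1 − 2Q).
1 − 2P − Q = 0.475, giving −½ ln(0.475) = 0.372220.
1 − 2Q = 0.63, giving −¼ ln(0.63) = 0.115509.
d = 0.372220 + 0.115509 = 0.487729.

0.49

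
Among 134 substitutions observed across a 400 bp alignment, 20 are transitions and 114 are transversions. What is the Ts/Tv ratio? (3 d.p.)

0.175

R = 20/114 = 0.175438… ≈ 0.175 (to 3 d.p.).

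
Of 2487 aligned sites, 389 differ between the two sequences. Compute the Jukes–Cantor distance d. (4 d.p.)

p = 389/2487 ≈ 0.156413.
d = −(3/4) ln(1 − 4p/3) = −0.75 ln(1 − 0.208551) = −0.75 ln(0.791449)
  = −0.75 × (-0.233890) = 0.175418 substitutions/site.

0.1754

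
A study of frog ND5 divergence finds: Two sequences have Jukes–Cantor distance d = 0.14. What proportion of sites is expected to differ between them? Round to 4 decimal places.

0.1277

p = (3/4)(1 − e^(−4d/3)) = 0.75 × (1 − e^(-0.186667)) = 0.75 × (1 − 0.829720) = 0.127710.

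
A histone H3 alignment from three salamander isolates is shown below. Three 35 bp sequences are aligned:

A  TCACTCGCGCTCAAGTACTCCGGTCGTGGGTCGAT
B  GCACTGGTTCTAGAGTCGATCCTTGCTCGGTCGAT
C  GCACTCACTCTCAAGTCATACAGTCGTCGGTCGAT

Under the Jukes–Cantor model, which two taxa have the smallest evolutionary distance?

A–B: 15/35 differ, p = 0.429, d = 0.635.
A–C: 8/35 differ, p = 0.229, d = 0.273.
B–C: 12/35 differ, p = 0.343, d = 0.458.
The smallest distance is between A and C.

A and C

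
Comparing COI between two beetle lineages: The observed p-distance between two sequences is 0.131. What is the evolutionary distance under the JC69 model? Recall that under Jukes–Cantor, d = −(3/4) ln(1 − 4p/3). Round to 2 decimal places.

0.14

d = −(3/4) ln(1 − 4p/3) = −0.75 ln(1 − 0.174667) = −0.75 ln(0.825333)
  = −0.75 × (-0.191968) = 0.143976 substitutions/site.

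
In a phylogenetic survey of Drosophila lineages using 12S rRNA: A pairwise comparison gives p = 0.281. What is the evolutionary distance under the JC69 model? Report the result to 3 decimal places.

0.352

d = −(3/4) ln(1 − 4p/3) = −0.75 ln(1 − 0.374667) = −0.75 ln(0.625333)
  = −0.75 × (-0.469471) = 0.352103 substitutions/site.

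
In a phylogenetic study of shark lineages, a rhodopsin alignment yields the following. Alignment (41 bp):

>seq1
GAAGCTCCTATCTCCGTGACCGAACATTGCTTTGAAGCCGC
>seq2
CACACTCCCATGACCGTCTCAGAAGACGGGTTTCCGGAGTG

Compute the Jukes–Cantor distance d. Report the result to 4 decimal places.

The sequences differ at 20 of 41 sites, so p = 20/41 ≈ 0.487805.
d = −(3/4) ln(1 − 4p/3) = −0.75 ln(1 − 0.650407) = −0.75 ln(0.349593)
  = −0.75 × (-1.050986) = 0.788240 substitutions/site.

0.7882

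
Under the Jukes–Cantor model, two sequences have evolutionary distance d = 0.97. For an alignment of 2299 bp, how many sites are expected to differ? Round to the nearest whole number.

1251

Invert JC69: p = (3/4)(1 − e^(−4d/3)) = 0.75 × (1 − e^(-1.293333)) = 0.75 × (1 − 0.274355) = 0.544234.
Expected differing sites = pL ≈ 0.544234 × 2299 = 1251.193966 ≈ 1251.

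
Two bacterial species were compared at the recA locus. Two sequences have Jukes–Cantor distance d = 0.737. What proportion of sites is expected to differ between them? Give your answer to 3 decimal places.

p = (3/4)(1 − e^(−4d/3)) = 0.75 × (1 − e^(-0.982667)) = 0.75 × (1 − 0.374311) = 0.469267.

0.469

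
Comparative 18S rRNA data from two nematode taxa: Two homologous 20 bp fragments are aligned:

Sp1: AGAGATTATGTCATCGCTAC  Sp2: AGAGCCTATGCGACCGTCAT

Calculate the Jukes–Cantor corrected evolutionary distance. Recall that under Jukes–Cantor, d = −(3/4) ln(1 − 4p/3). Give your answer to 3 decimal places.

The sequences differ at 8 of 20 sites (5, 6, 11, 12, 14, 17, 18, 20), so p = 8/20 = 0.4.
d = −(3/4) ln(1 − 4p/3) = −0.75 ln(1 − 0.533333) = −0.75 ln(0.466667)
  = −0.75 × (-0.762139) = 0.571604 substitutions/site.

0.572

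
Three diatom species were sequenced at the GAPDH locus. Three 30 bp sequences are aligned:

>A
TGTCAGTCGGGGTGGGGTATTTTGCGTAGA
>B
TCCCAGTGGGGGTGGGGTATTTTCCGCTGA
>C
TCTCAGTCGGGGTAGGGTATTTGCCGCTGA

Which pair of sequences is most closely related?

B and C

A–B: 6/30 differ, p = 0.200, d = 0.233.
A–C: 6/30 differ, p = 0.200, d = 0.233.
B–C: 4/30 differ, p = 0.133, d = 0.147.
The smallest distance is between B and C.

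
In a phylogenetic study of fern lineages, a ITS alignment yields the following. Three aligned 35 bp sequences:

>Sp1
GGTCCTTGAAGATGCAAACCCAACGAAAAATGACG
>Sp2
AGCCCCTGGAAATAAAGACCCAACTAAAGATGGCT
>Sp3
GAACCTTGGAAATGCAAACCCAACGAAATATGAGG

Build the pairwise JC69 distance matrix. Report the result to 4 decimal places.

Sp1–Sp2: 12/35 sites differ → p ≈ 0.342857, d = −0.75 ln(1 − 0.457143) = 0.458182 ≈ 0.4582.
Sp1–Sp3: 6/35 sites differ → p ≈ 0.171429, d = −0.75 ln(1 − 0.228572) = 0.194634 ≈ 0.1946.
Sp2–Sp3: 12/35 sites differ → p ≈ 0.342857, d = −0.75 ln(1 − 0.457143) = 0.458182 ≈ 0.4582.

d(Sp1,Sp2) = 0.4582, d(Sp1,Sp3) = 0.1946, d(Sp2,Sp3) = 0.4582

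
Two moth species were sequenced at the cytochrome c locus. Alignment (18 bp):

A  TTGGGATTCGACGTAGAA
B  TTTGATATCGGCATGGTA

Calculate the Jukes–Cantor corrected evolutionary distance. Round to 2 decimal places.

0.67

The sequences differ at 8 of 18 sites (3, 5, 6, 7, 11, 13, 15, 17), so p = 8/18 ≈ 0.444444.
d = −(3/4) ln(1 − 4p/3) = −0.75 ln(1 − 0.592592) = −0.75 ln(0.407408)
  = −0.75 × (-0.897940) = 0.673455 substitutions/site.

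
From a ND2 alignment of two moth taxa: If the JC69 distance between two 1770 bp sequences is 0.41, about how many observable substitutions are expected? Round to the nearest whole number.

Invert JC69: p = (3/4)(1 − e^(−4d/3)) = 0.75 × (1 − e^(-0.546667)) = 0.75 × (1 − 0.578876) = 0.315843.
Expected differing sites = pL ≈ 0.315843 × 1770 = 559.04211 ≈ 559.

559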